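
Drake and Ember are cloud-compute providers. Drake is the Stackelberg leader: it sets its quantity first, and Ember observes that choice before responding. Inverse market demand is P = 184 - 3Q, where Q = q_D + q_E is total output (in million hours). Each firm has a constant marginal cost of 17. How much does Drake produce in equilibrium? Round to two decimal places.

27.83

Solve by backward induction. Given q_D, the follower Ember maximises π_E = (184 - 3q_D - 3q_E)q_E - 17q_E.
∂π_E/∂q_E = 167 - 3q_D - 6q_E = 0 gives the reaction function q_E = (167 - 3q_D)/6.
The leader anticipates this reaction. Substituting into P = 184 - 3Q gives P = 201/2 - (3/2)q_D, so π_D = (201/2 - (3/2)q_D)q_D - 17q_D.
Maximising: ∂π_D/∂q_D = 167/2 - 3q_D = 0, giving q_D = 167/6.
Then q_E = (167 - 3·(167/6))/6 = 167/12.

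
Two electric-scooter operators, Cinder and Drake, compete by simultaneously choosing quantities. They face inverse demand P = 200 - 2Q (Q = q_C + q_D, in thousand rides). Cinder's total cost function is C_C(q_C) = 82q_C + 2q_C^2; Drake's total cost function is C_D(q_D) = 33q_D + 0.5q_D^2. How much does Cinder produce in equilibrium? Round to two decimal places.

7.11

Cinder's profit: π_C = (200 - 2Q)q_C - (82q_C + 2q_C²). Setting ∂π_C/∂q_C = 0: 118 - 8q_C - 2(q_D) = 0.
Drake's first-order condition: 167 - 5q_D - 2(q_C) = 0.
Rearranging gives the reaction functions q_C = (118 - 2q_D)/8 and q_D = (167 - 2q_C)/5.
Solving the pair: q_C = 64/9, q_D = 275/9.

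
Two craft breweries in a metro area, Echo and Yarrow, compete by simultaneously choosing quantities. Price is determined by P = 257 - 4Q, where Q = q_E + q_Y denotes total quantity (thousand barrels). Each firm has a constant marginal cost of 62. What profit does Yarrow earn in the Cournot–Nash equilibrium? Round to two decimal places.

Each firm earns π_i = (257 - 4Q)q_i - 62q_i.
First-order condition (treating rivals' output as given): 195 - 8q_i - 4q_j = 0.
By symmetry each firm produces the same amount; substituting q_j = q_i yields q_i = 195/12 = 65/4.
Price P = 257 - 4·(65/2) = 127.
Yarrow's profit: (127 - 62)·(65/4) = 1056.2500.

1056.25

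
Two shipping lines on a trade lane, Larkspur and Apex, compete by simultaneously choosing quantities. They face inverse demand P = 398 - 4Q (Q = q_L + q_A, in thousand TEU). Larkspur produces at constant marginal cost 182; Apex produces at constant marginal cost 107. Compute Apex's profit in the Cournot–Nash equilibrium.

3721

Larkspur's profit: π_L = (398 - 4Q)q_L - (182q_L). Setting ∂π_L/∂q_L = 0: 216 - 8q_L - 4(q_A) = 0.
Apex's profit: π_A = (398 - 4Q)q_A - (107q_A). Setting ∂π_A/∂q_A = 0: 291 - 8q_A - 4(q_L) = 0.
So q_L = (216 - 4q_A)/8 and q_A = (291 - 4q_L)/8.
Substituting one into the other gives q_L = 47/4 and q_A = 61/2.
Price P = 398 - 4·(169/4) = 229.
Apex's profit: (229 - 107)·(61/2) = 3721.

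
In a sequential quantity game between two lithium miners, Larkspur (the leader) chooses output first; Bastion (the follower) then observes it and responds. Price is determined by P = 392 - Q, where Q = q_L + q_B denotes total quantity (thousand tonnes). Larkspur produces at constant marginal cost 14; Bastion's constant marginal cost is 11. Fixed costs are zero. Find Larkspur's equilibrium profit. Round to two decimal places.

17578.13

The follower Bastion best-responds to any q_L: π_B = (392 - Q)q_B - 11q_B.
Follower FOC: 381 - q_L - 2q_B = 0, so q_B(q_L) = (381 - q_L)/2.
Larkspur substitutes q_B(q_L) into its own profit: π_L = q_L(392 - q_L - (381 - q_L)/2) - 14q_L = (403/2 - (1/2)q_L)q_L - 14q_L.
The leader's first-order condition 375/2 - q_L = 0 yields q_L = 375/2.
Then q_B = (381 - 375/2)/2 = 387/4.
Price P = 392 - 1137/4 = 431/4.
Larkspur's profit: (431/4 - 14)·(375/2) = 17578.1250.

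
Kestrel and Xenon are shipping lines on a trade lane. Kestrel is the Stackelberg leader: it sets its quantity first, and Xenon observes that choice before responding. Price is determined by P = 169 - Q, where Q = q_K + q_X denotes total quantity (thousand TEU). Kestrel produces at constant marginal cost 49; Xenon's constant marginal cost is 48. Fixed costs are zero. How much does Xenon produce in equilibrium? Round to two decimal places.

Solve by backward induction. Given q_K, the follower Xenon maximises π_X = (169 - q_K - q_X)q_X - 48q_X.
∂π_X/∂q_X = 121 - q_K - 2q_X = 0 gives the reaction function q_X = (121 - q_K)/2.
The leader anticipates this reaction. Substituting into P = 169 - Q gives P = 217/2 - (1/2)q_K, so π_K = (217/2 - (1/2)q_K)q_K - 49q_K.
Leader FOC: 119/2 - q_K = 0, so q_K = 119/2.
Then q_X = (121 - 119/2)/2 = 123/4.

30.75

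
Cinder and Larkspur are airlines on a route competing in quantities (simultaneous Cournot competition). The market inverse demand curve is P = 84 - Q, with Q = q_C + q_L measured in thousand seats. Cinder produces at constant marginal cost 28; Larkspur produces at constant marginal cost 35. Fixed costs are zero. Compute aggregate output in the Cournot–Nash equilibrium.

35

Cinder's profit: π_C = (84 - Q)q_C - (28q_C). Setting ∂π_C/∂q_C = 0: 56 - 2q_C - (q_L) = 0.
Larkspur's profit: π_L = (84 - Q)q_L - (35q_L). Setting ∂π_L/∂q_L = 0: 49 - 2q_L - (q_C) = 0.
So q_C = (56 - q_L)/2 and q_L = (49 - q_C)/2.
Solving the pair: q_C = 21, q_L = 14.
Total output Q = 21 + 14 = 35.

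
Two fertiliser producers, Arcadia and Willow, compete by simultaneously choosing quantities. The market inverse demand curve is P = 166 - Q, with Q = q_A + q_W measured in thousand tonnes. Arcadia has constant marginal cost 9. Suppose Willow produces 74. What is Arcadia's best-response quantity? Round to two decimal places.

With the rival's output fixed at 74, Arcadia's profit is π_A = (166 - 74 - q_A)q_A - (9q_A) = (92 - q_A)q_A - (9q_A).
∂π_A/∂q_A = 83 - 2q_A = 0, so q_A = 83/2.

41.50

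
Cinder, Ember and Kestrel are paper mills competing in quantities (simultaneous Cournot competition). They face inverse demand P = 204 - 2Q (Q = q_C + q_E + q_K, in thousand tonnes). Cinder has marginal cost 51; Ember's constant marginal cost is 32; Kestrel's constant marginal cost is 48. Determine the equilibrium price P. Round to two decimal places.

Cinder's profit: π_C = (204 - 2Q)q_C - (51q_C). Setting ∂π_C/∂q_C = 0: 153 - 4q_C - 2(q_E + q_K) = 0.
Ember's first-order condition: 172 - 4q_E - 2(q_C + q_K) = 0.
Kestrel's profit: π_K = (204 - 2Q)q_K - (48q_K). Setting ∂π_K/∂q_K = 0: 156 - 4q_K - 2(q_C + q_E) = 0.
Adding the 3 first-order conditions: 481 − 8Q = 0, so Q = 481/8.
Back-substituting: q_C = (153 − 481/4)/2 = 131/8, q_E = (172 − 481/4)/2 = 207/8, q_K = (156 − 481/4)/2 = 143/8.
Total output Q = 481/8, so price P = 204 - 2·(481/8) = 335/4.

83.75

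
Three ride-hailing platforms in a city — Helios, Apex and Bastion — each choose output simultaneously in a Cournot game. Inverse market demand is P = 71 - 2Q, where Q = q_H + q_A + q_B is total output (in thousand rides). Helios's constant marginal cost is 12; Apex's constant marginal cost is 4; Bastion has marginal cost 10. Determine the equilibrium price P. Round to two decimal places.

Helios's profit: π_H = (71 - 2Q)q_H - (12q_H). Setting ∂π_H/∂q_H = 0: 59 - 4q_H - 2(q_A + q_B) = 0.
Apex's first-order condition: 67 - 4q_A - 2(q_H + q_B) = 0.
Bastion's first-order condition: 61 - 4q_B - 2(q_H + q_A) = 0.
Adding the 3 first-order conditions: 187 − 8Q = 0, so Q = 187/8.
Back-substituting: q_H = (59 − 187/4)/2 = 49/8, q_A = (67 − 187/4)/2 = 81/8, q_B = (61 − 187/4)/2 = 57/8.
Total output Q = 187/8, so price P = 71 - 2·(187/8) = 97/4.

24.25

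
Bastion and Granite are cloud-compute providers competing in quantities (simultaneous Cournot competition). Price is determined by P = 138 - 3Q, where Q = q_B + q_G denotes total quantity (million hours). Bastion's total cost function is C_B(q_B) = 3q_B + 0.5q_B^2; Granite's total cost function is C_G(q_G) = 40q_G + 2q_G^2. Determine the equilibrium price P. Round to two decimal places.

72.25

Bastion's profit: π_B = (138 - 3Q)q_B - (3q_B + (1/2)q_B²). Setting ∂π_B/∂q_B = 0: 135 - 7q_B - 3(q_G) = 0.
Granite's first-order condition: 98 - 10q_G - 3(q_B) = 0.
So q_B = (135 - 3q_G)/7 and q_G = (98 - 3q_B)/10.
Substituting one into the other gives q_B = 1056/61 and q_G = 281/61.
Total output Q = 1337/61, so price P = 138 - 3·(1337/61) = 72.2459.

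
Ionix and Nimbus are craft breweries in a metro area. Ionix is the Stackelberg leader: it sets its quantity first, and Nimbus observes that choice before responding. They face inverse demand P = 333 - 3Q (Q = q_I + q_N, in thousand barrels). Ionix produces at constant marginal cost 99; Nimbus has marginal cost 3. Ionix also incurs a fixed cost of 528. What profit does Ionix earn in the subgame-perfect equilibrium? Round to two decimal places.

The follower Nimbus best-responds to any q_I: π_N = (333 - 3Q)q_N - 3q_N.
∂π_N/∂q_N = 330 - 3q_I - 6q_N = 0 gives the reaction function q_N = (330 - 3q_I)/6.
Ionix substitutes q_N(q_I) into its own profit: π_I = q_I(333 - 3q_I - (330 - 3q_I)/2) - 99q_I = (168 - (3/2)q_I)q_I - 99q_I.
Maximising: ∂π_I/∂q_I = 69 - 3q_I = 0, giving q_I = 23.
Then q_N = (330 - 3·23)/6 = 87/2.
Price P = 333 - 3·(133/2) = 267/2.
Ionix's profit: (267/2 - 99)·23 - 528 = 531/2.

265.50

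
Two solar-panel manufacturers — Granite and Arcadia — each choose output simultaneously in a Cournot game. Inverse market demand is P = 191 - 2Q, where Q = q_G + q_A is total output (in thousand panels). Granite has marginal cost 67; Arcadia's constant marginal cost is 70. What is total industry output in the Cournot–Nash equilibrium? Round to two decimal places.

Granite's profit: π_G = (191 - 2Q)q_G - (67q_G). Setting ∂π_G/∂q_G = 0: 124 - 4q_G - 2(q_A) = 0.
Arcadia's profit: π_A = (191 - 2Q)q_A - (70q_A). Setting ∂π_A/∂q_A = 0: 121 - 4q_A - 2(q_G) = 0.
Best responses: q_G = (124 - 2q_A)/4, q_A = (121 - 2q_G)/4.
Substituting one into the other gives q_G = 127/6 and q_A = 59/3.
Total output Q = 127/6 + 59/3 = 245/6.

40.83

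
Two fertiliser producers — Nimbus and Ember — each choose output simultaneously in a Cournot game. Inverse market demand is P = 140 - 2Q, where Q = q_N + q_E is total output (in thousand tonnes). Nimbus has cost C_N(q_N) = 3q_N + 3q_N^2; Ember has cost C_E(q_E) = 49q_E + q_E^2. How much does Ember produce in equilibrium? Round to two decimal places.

11.36

Nimbus's profit: π_N = (140 - 2Q)q_N - (3q_N + 3q_N²). Setting ∂π_N/∂q_N = 0: 137 - 10q_N - 2(q_E) = 0.
Ember's first-order condition: 91 - 6q_E - 2(q_N) = 0.
Rearranging gives the reaction functions q_N = (137 - 2q_E)/10 and q_E = (91 - 2q_N)/6.
Solving the pair: q_N = 80/7, q_E = 159/14.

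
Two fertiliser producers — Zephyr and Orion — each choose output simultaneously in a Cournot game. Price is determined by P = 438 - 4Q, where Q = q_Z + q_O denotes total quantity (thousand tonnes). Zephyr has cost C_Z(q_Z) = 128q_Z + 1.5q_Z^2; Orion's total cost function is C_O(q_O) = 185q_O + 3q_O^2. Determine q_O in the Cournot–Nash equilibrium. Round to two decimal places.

11.18

Zephyr's profit: π_Z = (438 - 4Q)q_Z - (128q_Z + (3/2)q_Z²). Setting ∂π_Z/∂q_Z = 0: 310 - 11q_Z - 4(q_O) = 0.
Orion's first-order condition: 253 - 14q_O - 4(q_Z) = 0.
Best responses: q_Z = (310 - 4q_O)/11, q_O = (253 - 4q_Z)/14.
Substituting one into the other gives q_Z = 1664/69 and q_O = 1543/138.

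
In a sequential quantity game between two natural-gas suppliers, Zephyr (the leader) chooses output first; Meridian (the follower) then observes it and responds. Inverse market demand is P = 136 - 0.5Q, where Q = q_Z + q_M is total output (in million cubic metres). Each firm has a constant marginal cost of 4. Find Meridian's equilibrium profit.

2178

Solve by backward induction. Given q_Z, the follower Meridian maximises π_M = (136 - (1/2)q_Z - (1/2)q_M)q_M - 4q_M.
∂π_M/∂q_M = 132 - (1/2)q_Z - q_M = 0 gives the reaction function q_M = (132 - (1/2)q_Z).
The leader anticipates this reaction. Substituting into P = 136 - 0.5Q gives P = 70 - (1/4)q_Z, so π_Z = (70 - (1/4)q_Z)q_Z - 4q_Z.
The leader's first-order condition 66 - (1/2)q_Z = 0 yields q_Z = 132.
Then q_M = (132 - (1/2)·132) = 66.
Price P = 136 - (1/2)·198 = 37.
Meridian's profit: (37 - 4)·66 = 2178.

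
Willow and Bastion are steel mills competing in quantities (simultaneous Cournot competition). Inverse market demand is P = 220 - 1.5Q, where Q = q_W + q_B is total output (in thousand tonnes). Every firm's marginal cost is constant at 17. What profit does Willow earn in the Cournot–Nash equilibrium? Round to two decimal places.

Each firm earns π_i = (220 - 1.5Q)q_i - 17q_i.
Setting ∂π_i/∂q_i = 0 with rivals' quantities fixed: 203 - 3q_i - (3/2)q_j = 0.
By symmetry each firm produces the same amount; substituting q_j = q_i yields q_i = 203/(9/2) = 406/9.
Price P = 220 - (3/2)·(812/9) = 254/3.
Willow's profit: (254/3 - 17)·(406/9) = 3052.5185.

3052.52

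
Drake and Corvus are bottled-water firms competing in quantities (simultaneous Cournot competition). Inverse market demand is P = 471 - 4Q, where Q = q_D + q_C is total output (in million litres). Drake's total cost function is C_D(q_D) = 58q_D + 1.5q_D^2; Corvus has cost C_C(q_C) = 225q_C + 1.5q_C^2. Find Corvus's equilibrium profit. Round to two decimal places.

Drake's profit: π_D = (471 - 4Q)q_D - (58q_D + (3/2)q_D²). Setting ∂π_D/∂q_D = 0: 413 - 11q_D - 4(q_C) = 0.
Corvus's profit: π_C = (471 - 4Q)q_C - (225q_C + (3/2)q_C²). Setting ∂π_C/∂q_C = 0: 246 - 11q_C - 4(q_D) = 0.
So q_D = (413 - 4q_C)/11 and q_C = (246 - 4q_D)/11.
Solving the pair: q_D = 33.8952, q_C = 1054/105.
Price P = 471 - 4·(659/15) = 295.2667.
Corvus's profit: 295.2667·(1054/105) - 225·(1054/105) - (3/2)(1054/105)² = 554.1985.

554.20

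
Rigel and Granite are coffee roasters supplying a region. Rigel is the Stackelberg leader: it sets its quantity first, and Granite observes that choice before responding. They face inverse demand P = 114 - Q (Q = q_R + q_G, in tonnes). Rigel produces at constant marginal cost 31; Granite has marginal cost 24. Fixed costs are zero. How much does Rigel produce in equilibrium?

The follower Granite best-responds to any q_R: π_G = (114 - Q)q_G - 24q_G.
∂π_G/∂q_G = 90 - q_R - 2q_G = 0 gives the reaction function q_G = (90 - q_R)/2.
The leader anticipates this reaction. Substituting into P = 114 - Q gives P = 69 - (1/2)q_R, so π_R = (69 - (1/2)q_R)q_R - 31q_R.
The leader's first-order condition 38 - q_R = 0 yields q_R = 38.
Then q_G = (90 - 38)/2 = 26.

38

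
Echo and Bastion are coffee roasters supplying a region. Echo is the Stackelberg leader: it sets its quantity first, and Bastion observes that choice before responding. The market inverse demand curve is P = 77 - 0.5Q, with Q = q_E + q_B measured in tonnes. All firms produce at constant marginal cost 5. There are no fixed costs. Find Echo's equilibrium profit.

1296

Solve by backward induction. Given q_E, the follower Bastion maximises π_B = (77 - (1/2)q_E - (1/2)q_B)q_B - 5q_B.
∂π_B/∂q_B = 72 - (1/2)q_E - q_B = 0 gives the reaction function q_B = (72 - (1/2)q_E).
Echo substitutes q_B(q_E) into its own profit: π_E = q_E(77 - (1/2)q_E - (72 - (1/2)q_E)/2) - 5q_E = (41 - (1/4)q_E)q_E - 5q_E.
The leader's first-order condition 36 - (1/2)q_E = 0 yields q_E = 72.
Then q_B = (72 - (1/2)·72) = 36.
Price P = 77 - (1/2)·108 = 23.
Echo's profit: (23 - 5)·72 = 1296.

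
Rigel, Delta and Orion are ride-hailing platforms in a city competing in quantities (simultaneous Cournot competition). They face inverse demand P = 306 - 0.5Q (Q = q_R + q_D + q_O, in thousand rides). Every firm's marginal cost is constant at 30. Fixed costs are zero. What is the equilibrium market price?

Each firm earns π_i = (306 - 0.5Q)q_i - 30q_i.
First-order condition (treating rivals' output as given): 276 - q_i - (1/2)·Σ_{j≠i} q_j = 0.
With identical firms every q_j equals q_i, so Σ_{j≠i} q_j = 2q_i and 276 = 2q_i, giving q_i = 138.
Total output Q = 414, so price P = 306 - (1/2)·414 = 99.

99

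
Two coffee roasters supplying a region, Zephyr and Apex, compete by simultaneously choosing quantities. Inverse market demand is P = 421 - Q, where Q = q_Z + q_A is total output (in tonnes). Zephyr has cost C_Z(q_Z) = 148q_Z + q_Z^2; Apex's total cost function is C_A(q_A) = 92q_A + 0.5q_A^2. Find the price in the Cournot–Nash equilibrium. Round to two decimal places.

Zephyr's profit: π_Z = (421 - Q)q_Z - (148q_Z + q_Z²). Setting ∂π_Z/∂q_Z = 0: 273 - 4q_Z - (q_A) = 0.
Apex's profit: π_A = (421 - Q)q_A - (92q_A + (1/2)q_A²). Setting ∂π_A/∂q_A = 0: 329 - 3q_A - (q_Z) = 0.
Rearranging gives the reaction functions q_Z = (273 - q_A)/4 and q_A = (329 - q_Z)/3.
Substituting one into the other gives q_Z = 490/11 and q_A = 1043/11.
Total output Q = 1533/11, so price P = 421 - 1533/11 = 281.6364.

281.64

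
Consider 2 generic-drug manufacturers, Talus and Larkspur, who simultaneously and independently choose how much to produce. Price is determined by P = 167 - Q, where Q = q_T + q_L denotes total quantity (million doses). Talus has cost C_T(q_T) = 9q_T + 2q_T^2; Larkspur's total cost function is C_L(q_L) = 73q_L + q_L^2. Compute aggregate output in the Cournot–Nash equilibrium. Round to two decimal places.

41.04

Talus's profit: π_T = (167 - Q)q_T - (9q_T + 2q_T²). Setting ∂π_T/∂q_T = 0: 158 - 6q_T - (q_L) = 0.
Larkspur's profit: π_L = (167 - Q)q_L - (73q_L + q_L²). Setting ∂π_L/∂q_L = 0: 94 - 4q_L - (q_T) = 0.
Best responses: q_T = (158 - q_L)/6, q_L = (94 - q_T)/4.
Solving the pair: q_T = 538/23, q_L = 406/23.
Total output Q = 538/23 + 406/23 = 944/23.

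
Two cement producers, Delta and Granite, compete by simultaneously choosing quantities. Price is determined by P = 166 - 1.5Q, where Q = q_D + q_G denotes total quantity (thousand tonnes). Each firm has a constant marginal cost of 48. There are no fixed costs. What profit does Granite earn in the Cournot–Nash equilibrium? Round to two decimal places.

A representative firm's profit is π_i = q_i(166 - 1.5Q) - 48q_i.
Setting ∂π_i/∂q_i = 0 with rivals' quantities fixed: 118 - 3q_i - (3/2)q_j = 0.
With identical firms every q_j equals q_i, so q_j = q_i and 118 = (9/2)q_i, giving q_i = 236/9.
Price P = 166 - (3/2)·(472/9) = 262/3.
Granite's profit: (262/3 - 48)·(236/9) = 1031.4074.

1031.41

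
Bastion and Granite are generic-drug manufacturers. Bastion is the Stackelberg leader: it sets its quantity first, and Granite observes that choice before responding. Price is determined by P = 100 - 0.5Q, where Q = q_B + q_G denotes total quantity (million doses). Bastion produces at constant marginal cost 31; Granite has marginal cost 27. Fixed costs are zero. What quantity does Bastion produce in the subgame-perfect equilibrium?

Solve by backward induction. Given q_B, the follower Granite maximises π_G = (100 - (1/2)q_B - (1/2)q_G)q_G - 27q_G.
Follower FOC: 73 - (1/2)q_B - q_G = 0, so q_G(q_B) = (73 - (1/2)q_B).
The leader anticipates this reaction. Substituting into P = 100 - 0.5Q gives P = 127/2 - (1/4)q_B, so π_B = (127/2 - (1/4)q_B)q_B - 31q_B.
The leader's first-order condition 65/2 - (1/2)q_B = 0 yields q_B = 65.
Then q_G = (73 - (1/2)·65) = 81/2.

65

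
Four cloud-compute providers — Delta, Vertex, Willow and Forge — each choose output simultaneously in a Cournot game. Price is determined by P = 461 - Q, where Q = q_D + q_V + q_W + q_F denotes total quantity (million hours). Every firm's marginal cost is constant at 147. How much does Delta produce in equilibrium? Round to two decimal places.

62.80

A representative firm's profit is π_i = q_i(461 - Q) - 147q_i.
First-order condition (treating rivals' output as given): 314 - 2q_i - Σ_{j≠i} q_j = 0.
With identical firms every q_j equals q_i, so Σ_{j≠i} q_j = 3q_i and 314 = 5q_i, giving q_i = 314/5.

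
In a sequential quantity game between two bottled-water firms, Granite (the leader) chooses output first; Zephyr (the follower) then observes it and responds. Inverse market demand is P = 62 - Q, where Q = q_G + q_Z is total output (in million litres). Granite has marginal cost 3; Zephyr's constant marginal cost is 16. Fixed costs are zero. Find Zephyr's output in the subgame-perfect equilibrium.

5

Solve by backward induction. Given q_G, the follower Zephyr maximises π_Z = (62 - q_G - q_Z)q_Z - 16q_Z.
Setting the follower's marginal profit to zero, 46 - q_G - 2q_Z = 0, i.e. q_Z = (46 - q_G)/2.
The leader anticipates this reaction. Substituting into P = 62 - Q gives P = 39 - (1/2)q_G, so π_G = (39 - (1/2)q_G)q_G - 3q_G.
The leader's first-order condition 36 - q_G = 0 yields q_G = 36.
Then q_Z = (46 - 36)/2 = 5.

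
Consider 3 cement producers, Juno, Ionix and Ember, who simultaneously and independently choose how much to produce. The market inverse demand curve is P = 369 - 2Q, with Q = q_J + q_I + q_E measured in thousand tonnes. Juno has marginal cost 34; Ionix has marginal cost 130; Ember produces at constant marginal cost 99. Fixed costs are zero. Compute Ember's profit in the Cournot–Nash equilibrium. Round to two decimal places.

Juno's profit: π_J = (369 - 2Q)q_J - (34q_J). Setting ∂π_J/∂q_J = 0: 335 - 4q_J - 2(q_I + q_E) = 0.
Ionix's profit: π_I = (369 - 2Q)q_I - (130q_I). Setting ∂π_I/∂q_I = 0: 239 - 4q_I - 2(q_J + q_E) = 0.
Ember's first-order condition: 270 - 4q_E - 2(q_J + q_I) = 0.
Adding the 3 conditions: 844 − 4Q − 4Q = 0, i.e. Q = 211/2.
Back-substituting: q_J = (335 − 211)/2 = 62, q_I = (239 − 211)/2 = 14, q_E = (270 − 211)/2 = 59/2.
Price P = 369 - 2·(211/2) = 158.
Ember's profit: (158 - 99)·(59/2) = 1740.5000.

1740.50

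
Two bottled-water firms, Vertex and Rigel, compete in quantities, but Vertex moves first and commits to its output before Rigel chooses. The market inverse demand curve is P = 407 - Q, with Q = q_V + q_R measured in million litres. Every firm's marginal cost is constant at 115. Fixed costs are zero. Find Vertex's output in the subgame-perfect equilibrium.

Solve by backward induction. Given q_V, the follower Rigel maximises π_R = (407 - q_V - q_R)q_R - 115q_R.
Follower FOC: 292 - q_V - 2q_R = 0, so q_R(q_V) = (292 - q_V)/2.
The leader anticipates this reaction. Substituting into P = 407 - Q gives P = 261 - (1/2)q_V, so π_V = (261 - (1/2)q_V)q_V - 115q_V.
The leader's first-order condition 146 - q_V = 0 yields q_V = 146.
Then q_R = (292 - 146)/2 = 73.

146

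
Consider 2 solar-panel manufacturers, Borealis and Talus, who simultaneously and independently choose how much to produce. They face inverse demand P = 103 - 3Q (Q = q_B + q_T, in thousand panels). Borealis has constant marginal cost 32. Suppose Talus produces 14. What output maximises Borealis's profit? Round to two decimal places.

With the rival's output fixed at 14, Borealis's profit is π_B = (103 - 3·14 - 3q_B)q_B - (32q_B) = (61 - 3q_B)q_B - (32q_B).
∂π_B/∂q_B = 29 - 6q_B = 0, so q_B = 29/6.

4.83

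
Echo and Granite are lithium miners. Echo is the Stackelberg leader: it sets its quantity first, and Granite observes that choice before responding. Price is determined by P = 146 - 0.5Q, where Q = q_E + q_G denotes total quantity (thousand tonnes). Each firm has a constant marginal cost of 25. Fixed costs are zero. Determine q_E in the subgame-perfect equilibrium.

121

Solve by backward induction. Given q_E, the follower Granite maximises π_G = (146 - (1/2)q_E - (1/2)q_G)q_G - 25q_G.
Setting the follower's marginal profit to zero, 121 - (1/2)q_E - q_G = 0, i.e. q_G = (121 - (1/2)q_E).
The leader anticipates this reaction. Substituting into P = 146 - 0.5Q gives P = 171/2 - (1/4)q_E, so π_E = (171/2 - (1/4)q_E)q_E - 25q_E.
Maximising: ∂π_E/∂q_E = 121/2 - (1/2)q_E = 0, giving q_E = 121.
Then q_G = (121 - (1/2)·121) = 121/2.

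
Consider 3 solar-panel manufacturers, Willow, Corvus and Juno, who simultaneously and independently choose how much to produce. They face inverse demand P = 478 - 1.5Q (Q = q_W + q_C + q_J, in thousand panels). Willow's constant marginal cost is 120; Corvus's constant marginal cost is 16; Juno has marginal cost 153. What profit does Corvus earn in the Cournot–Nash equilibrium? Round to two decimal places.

20592.04

Willow's profit: π_W = (478 - 1.5Q)q_W - (120q_W). Setting ∂π_W/∂q_W = 0: 358 - 3q_W - (3/2)(q_C + q_J) = 0.
Corvus's profit: π_C = (478 - 1.5Q)q_C - (16q_C). Setting ∂π_C/∂q_C = 0: 462 - 3q_C - (3/2)(q_W + q_J) = 0.
Juno's profit: π_J = (478 - 1.5Q)q_J - (153q_J). Setting ∂π_J/∂q_J = 0: 325 - 3q_J - (3/2)(q_W + q_C) = 0.
Adding the 3 first-order conditions: 1145 − 6Q = 0, so Q = 1145/6.
Back-substituting: q_W = (358 − 1145/4)/(3/2) = 287/6, q_C = (462 − 1145/4)/(3/2) = 703/6, q_J = (325 − 1145/4)/(3/2) = 155/6.
Price P = 478 - (3/2)·(1145/6) = 767/4.
Corvus's profit: (767/4 - 16)·(703/6) = 20592.0417.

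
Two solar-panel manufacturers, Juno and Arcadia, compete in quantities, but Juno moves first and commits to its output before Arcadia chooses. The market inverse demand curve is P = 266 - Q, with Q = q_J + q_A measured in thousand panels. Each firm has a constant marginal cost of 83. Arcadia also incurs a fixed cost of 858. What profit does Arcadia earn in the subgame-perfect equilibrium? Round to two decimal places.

1235.06

The follower Arcadia best-responds to any q_J: π_A = (266 - Q)q_A - 83q_A.
∂π_A/∂q_A = 183 - q_J - 2q_A = 0 gives the reaction function q_A = (183 - q_J)/2.
Juno substitutes q_A(q_J) into its own profit: π_J = q_J(266 - q_J - (183 - q_J)/2) - 83q_J = (349/2 - (1/2)q_J)q_J - 83q_J.
Leader FOC: 183/2 - q_J = 0, so q_J = 183/2.
Then q_A = (183 - 183/2)/2 = 183/4.
Price P = 266 - 549/4 = 515/4.
Arcadia's profit: (515/4 - 83)·(183/4) - 858 = 1235.0625.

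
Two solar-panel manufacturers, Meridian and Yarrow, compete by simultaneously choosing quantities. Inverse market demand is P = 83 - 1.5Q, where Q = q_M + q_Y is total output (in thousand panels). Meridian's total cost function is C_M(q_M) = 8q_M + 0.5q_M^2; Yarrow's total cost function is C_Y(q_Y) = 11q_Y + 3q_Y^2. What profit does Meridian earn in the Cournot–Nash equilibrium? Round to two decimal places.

Meridian's profit: π_M = (83 - 1.5Q)q_M - (8q_M + (1/2)q_M²). Setting ∂π_M/∂q_M = 0: 75 - 4q_M - (3/2)(q_Y) = 0.
Yarrow's first-order condition: 72 - 9q_Y - (3/2)(q_M) = 0.
Rearranging gives the reaction functions q_M = (75 - (3/2)q_Y)/4 and q_Y = (72 - (3/2)q_M)/9.
Solving the pair: q_M = 84/5, q_Y = 26/5.
Price P = 83 - (3/2)·22 = 50.
Meridian's profit: 50·(84/5) - 8·(84/5) - (1/2)(84/5)² = 564.4800.

564.48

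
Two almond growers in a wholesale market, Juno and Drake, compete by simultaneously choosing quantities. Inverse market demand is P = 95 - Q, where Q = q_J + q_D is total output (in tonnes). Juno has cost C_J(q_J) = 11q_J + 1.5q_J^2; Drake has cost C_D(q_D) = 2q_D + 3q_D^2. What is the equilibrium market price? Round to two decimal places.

70.38

Juno's profit: π_J = (95 - Q)q_J - (11q_J + (3/2)q_J²). Setting ∂π_J/∂q_J = 0: 84 - 5q_J - (q_D) = 0.
Drake's first-order condition: 93 - 8q_D - (q_J) = 0.
Best responses: q_J = (84 - q_D)/5, q_D = (93 - q_J)/8.
Solving the pair: q_J = 193/13, q_D = 127/13.
Total output Q = 320/13, so price P = 95 - 320/13 = 915/13.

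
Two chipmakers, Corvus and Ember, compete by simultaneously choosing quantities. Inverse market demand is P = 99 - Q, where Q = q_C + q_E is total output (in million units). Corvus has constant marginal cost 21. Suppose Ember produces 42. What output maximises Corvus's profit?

With the rival's output fixed at 42, Corvus's profit is π_C = (99 - 42 - q_C)q_C - (21q_C) = (57 - q_C)q_C - (21q_C).
∂π_C/∂q_C = 36 - 2q_C = 0, so q_C = 18.

18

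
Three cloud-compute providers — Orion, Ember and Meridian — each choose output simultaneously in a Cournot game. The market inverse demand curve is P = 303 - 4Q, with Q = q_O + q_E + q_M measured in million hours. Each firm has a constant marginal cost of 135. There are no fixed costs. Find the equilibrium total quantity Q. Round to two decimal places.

31.50

Each firm earns π_i = (303 - 4Q)q_i - 135q_i.
Setting ∂π_i/∂q_i = 0 with rivals' quantities fixed: 168 - 8q_i - 4·Σ_{j≠i} q_j = 0.
By symmetry each firm produces the same amount; substituting Σ_{j≠i} q_j = 2q_i yields q_i = 168/16 = 21/2.
Total output Q = 21/2 + 21/2 + 21/2 = 63/2.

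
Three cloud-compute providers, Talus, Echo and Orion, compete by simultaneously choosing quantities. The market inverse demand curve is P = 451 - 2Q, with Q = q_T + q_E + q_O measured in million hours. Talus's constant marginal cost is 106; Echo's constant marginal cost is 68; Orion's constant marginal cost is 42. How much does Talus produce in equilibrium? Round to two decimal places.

Talus's profit: π_T = (451 - 2Q)q_T - (106q_T). Setting ∂π_T/∂q_T = 0: 345 - 4q_T - 2(q_E + q_O) = 0.
Echo's first-order condition: 383 - 4q_E - 2(q_T + q_O) = 0.
Orion's first-order condition: 409 - 4q_O - 2(q_T + q_E) = 0.
Summing all 3 equations gives 1137 − 8Q = 0, hence Q = 1137/8.
Back-substituting: q_T = (345 − 1137/4)/2 = 243/8, q_E = (383 − 1137/4)/2 = 395/8, q_O = (409 − 1137/4)/2 = 499/8.

30.38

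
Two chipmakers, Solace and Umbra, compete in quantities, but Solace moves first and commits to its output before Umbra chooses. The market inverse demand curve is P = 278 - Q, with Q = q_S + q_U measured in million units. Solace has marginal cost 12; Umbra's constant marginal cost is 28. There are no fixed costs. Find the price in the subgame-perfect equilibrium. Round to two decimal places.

Solve by backward induction. Given q_S, the follower Umbra maximises π_U = (278 - q_S - q_U)q_U - 28q_U.
Follower FOC: 250 - q_S - 2q_U = 0, so q_U(q_S) = (250 - q_S)/2.
Solace substitutes q_U(q_S) into its own profit: π_S = q_S(278 - q_S - (250 - q_S)/2) - 12q_S = (153 - (1/2)q_S)q_S - 12q_S.
Maximising: ∂π_S/∂q_S = 141 - q_S = 0, giving q_S = 141.
Then q_U = (250 - 141)/2 = 109/2.
Total output Q = 391/2, so price P = 278 - 391/2 = 165/2.

82.50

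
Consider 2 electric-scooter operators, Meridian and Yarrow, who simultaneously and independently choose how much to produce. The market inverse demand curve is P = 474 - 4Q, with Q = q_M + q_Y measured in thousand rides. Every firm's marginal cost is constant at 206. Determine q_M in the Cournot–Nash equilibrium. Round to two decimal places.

Each firm earns π_i = (474 - 4Q)q_i - 206q_i.
Setting ∂π_i/∂q_i = 0 with rivals' quantities fixed: 268 - 8q_i - 4q_j = 0.
By symmetry each firm produces the same amount; substituting q_j = q_i yields q_i = 268/12 = 67/3.

22.33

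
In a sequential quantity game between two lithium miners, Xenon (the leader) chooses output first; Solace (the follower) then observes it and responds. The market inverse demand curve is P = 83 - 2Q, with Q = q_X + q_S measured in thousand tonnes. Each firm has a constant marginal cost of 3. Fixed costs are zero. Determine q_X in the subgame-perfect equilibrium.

20

The follower Solace best-responds to any q_X: π_S = (83 - 2Q)q_S - 3q_S.
Setting the follower's marginal profit to zero, 80 - 2q_X - 4q_S = 0, i.e. q_S = (80 - 2q_X)/4.
Xenon substitutes q_S(q_X) into its own profit: π_X = q_X(83 - 2q_X - (80 - 2q_X)/2) - 3q_X = (43 - q_X)q_X - 3q_X.
Maximising: ∂π_X/∂q_X = 40 - 2q_X = 0, giving q_X = 20.
Then q_S = (80 - 2·20)/4 = 10.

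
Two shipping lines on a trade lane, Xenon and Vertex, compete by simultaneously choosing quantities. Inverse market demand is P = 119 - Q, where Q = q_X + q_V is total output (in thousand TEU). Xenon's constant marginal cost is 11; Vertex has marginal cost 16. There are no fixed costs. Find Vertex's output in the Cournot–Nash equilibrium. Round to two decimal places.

Xenon's profit: π_X = (119 - Q)q_X - (11q_X). Setting ∂π_X/∂q_X = 0: 108 - 2q_X - (q_V) = 0.
Vertex's first-order condition: 103 - 2q_V - (q_X) = 0.
So q_X = (108 - q_V)/2 and q_V = (103 - q_X)/2.
Substituting one into the other gives q_X = 113/3 and q_V = 98/3.

32.67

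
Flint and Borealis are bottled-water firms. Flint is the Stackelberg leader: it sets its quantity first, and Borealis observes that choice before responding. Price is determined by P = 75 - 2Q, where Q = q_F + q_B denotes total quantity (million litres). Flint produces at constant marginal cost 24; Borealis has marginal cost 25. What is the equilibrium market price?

The follower Borealis best-responds to any q_F: π_B = (75 - 2Q)q_B - 25q_B.
Follower FOC: 50 - 2q_F - 4q_B = 0, so q_B(q_F) = (50 - 2q_F)/4.
Flint substitutes q_B(q_F) into its own profit: π_F = q_F(75 - 2q_F - (50 - 2q_F)/2) - 24q_F = (50 - q_F)q_F - 24q_F.
Maximising: ∂π_F/∂q_F = 26 - 2q_F = 0, giving q_F = 13.
Then q_B = (50 - 2·13)/4 = 6.
Total output Q = 19, so price P = 75 - 2·19 = 37.

37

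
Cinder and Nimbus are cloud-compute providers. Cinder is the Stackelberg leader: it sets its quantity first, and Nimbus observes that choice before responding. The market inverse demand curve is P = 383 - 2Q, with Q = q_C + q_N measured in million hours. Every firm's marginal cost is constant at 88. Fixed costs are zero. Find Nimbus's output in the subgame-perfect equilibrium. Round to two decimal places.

The follower Nimbus best-responds to any q_C: π_N = (383 - 2Q)q_N - 88q_N.
Setting the follower's marginal profit to zero, 295 - 2q_C - 4q_N = 0, i.e. q_N = (295 - 2q_C)/4.
Cinder substitutes q_N(q_C) into its own profit: π_C = q_C(383 - 2q_C - (295 - 2q_C)/2) - 88q_C = (471/2 - q_C)q_C - 88q_C.
Maximising: ∂π_C/∂q_C = 295/2 - 2q_C = 0, giving q_C = 295/4.
Then q_N = (295 - 2·(295/4))/4 = 295/8.

36.88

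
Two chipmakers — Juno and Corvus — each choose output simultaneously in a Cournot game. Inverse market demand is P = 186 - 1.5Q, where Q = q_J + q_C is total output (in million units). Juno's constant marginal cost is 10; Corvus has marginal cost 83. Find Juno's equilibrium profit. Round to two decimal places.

Juno's profit: π_J = (186 - 1.5Q)q_J - (10q_J). Setting ∂π_J/∂q_J = 0: 176 - 3q_J - (3/2)(q_C) = 0.
Corvus's profit: π_C = (186 - 1.5Q)q_C - (83q_C). Setting ∂π_C/∂q_C = 0: 103 - 3q_C - (3/2)(q_J) = 0.
Rearranging gives the reaction functions q_J = (176 - (3/2)q_C)/3 and q_C = (103 - (3/2)q_J)/3.
Substituting one into the other gives q_J = 166/3 and q_C = 20/3.
Price P = 186 - (3/2)·62 = 93.
Juno's profit: (93 - 10)·(166/3) = 4592.6667.

4592.67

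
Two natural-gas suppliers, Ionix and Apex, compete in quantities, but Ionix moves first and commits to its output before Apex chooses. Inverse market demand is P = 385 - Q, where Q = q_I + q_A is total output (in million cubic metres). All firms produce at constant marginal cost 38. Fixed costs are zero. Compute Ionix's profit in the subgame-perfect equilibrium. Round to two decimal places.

The follower Apex best-responds to any q_I: π_A = (385 - Q)q_A - 38q_A.
Setting the follower's marginal profit to zero, 347 - q_I - 2q_A = 0, i.e. q_A = (347 - q_I)/2.
The leader anticipates this reaction. Substituting into P = 385 - Q gives P = 423/2 - (1/2)q_I, so π_I = (423/2 - (1/2)q_I)q_I - 38q_I.
Maximising: ∂π_I/∂q_I = 347/2 - q_I = 0, giving q_I = 347/2.
Then q_A = (347 - 347/2)/2 = 347/4.
Price P = 385 - 1041/4 = 499/4.
Ionix's profit: (499/4 - 38)·(347/2) = 15051.1250.

15051.13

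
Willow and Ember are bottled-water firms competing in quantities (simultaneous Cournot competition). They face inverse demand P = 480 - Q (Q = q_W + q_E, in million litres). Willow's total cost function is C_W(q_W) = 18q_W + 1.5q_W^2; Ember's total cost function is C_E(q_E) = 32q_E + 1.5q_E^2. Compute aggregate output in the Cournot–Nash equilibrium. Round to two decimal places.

151.67

Willow's profit: π_W = (480 - Q)q_W - (18q_W + (3/2)q_W²). Setting ∂π_W/∂q_W = 0: 462 - 5q_W - (q_E) = 0.
Ember's first-order condition: 448 - 5q_E - (q_W) = 0.
Best responses: q_W = (462 - q_E)/5, q_E = (448 - q_W)/5.
Substituting one into the other gives q_W = 931/12 and q_E = 889/12.
Total output Q = 931/12 + 889/12 = 455/3.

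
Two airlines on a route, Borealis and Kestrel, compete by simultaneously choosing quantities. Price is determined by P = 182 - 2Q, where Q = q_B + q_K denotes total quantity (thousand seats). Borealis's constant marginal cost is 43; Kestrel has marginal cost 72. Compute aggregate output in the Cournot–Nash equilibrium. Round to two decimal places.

41.50

Borealis's profit: π_B = (182 - 2Q)q_B - (43q_B). Setting ∂π_B/∂q_B = 0: 139 - 4q_B - 2(q_K) = 0.
Kestrel's first-order condition: 110 - 4q_K - 2(q_B) = 0.
Best responses: q_B = (139 - 2q_K)/4, q_K = (110 - 2q_B)/4.
Substituting one into the other gives q_B = 28 and q_K = 27/2.
Total output Q = 28 + 27/2 = 83/2.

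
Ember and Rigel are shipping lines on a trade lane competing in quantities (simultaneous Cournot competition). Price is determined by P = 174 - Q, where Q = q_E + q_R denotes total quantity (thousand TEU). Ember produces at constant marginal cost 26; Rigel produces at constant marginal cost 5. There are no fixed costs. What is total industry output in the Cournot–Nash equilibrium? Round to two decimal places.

105.67

Ember's profit: π_E = (174 - Q)q_E - (26q_E). Setting ∂π_E/∂q_E = 0: 148 - 2q_E - (q_R) = 0.
Rigel's first-order condition: 169 - 2q_R - (q_E) = 0.
So q_E = (148 - q_R)/2 and q_R = (169 - q_E)/2.
Substituting one into the other gives q_E = 127/3 and q_R = 190/3.
Total output Q = 127/3 + 190/3 = 317/3.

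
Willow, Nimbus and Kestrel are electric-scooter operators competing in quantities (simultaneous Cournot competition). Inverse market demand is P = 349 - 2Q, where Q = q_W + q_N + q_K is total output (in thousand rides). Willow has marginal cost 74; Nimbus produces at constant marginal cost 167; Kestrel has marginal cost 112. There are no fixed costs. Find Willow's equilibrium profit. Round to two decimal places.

Willow's profit: π_W = (349 - 2Q)q_W - (74q_W). Setting ∂π_W/∂q_W = 0: 275 - 4q_W - 2(q_N + q_K) = 0.
Nimbus's first-order condition: 182 - 4q_N - 2(q_W + q_K) = 0.
Kestrel's profit: π_K = (349 - 2Q)q_K - (112q_K). Setting ∂π_K/∂q_K = 0: 237 - 4q_K - 2(q_W + q_N) = 0.
Adding the 3 conditions: 694 − 4Q − 4Q = 0, i.e. Q = 347/4.
Back-substituting: q_W = (275 − 347/2)/2 = 203/4, q_N = (182 − 347/2)/2 = 17/4, q_K = (237 − 347/2)/2 = 127/4.
Price P = 349 - 2·(347/4) = 351/2.
Willow's profit: (351/2 - 74)·(203/4) = 5151.1250.

5151.13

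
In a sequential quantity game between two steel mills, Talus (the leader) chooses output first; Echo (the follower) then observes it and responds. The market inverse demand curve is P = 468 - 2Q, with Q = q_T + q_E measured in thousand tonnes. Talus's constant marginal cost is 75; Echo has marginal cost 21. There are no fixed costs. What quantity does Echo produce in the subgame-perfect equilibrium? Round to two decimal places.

Solve by backward induction. Given q_T, the follower Echo maximises π_E = (468 - 2q_T - 2q_E)q_E - 21q_E.
Setting the follower's marginal profit to zero, 447 - 2q_T - 4q_E = 0, i.e. q_E = (447 - 2q_T)/4.
The leader anticipates this reaction. Substituting into P = 468 - 2Q gives P = 489/2 - q_T, so π_T = (489/2 - q_T)q_T - 75q_T.
Maximising: ∂π_T/∂q_T = 339/2 - 2q_T = 0, giving q_T = 339/4.
Then q_E = (447 - 2·(339/4))/4 = 555/8.

69.38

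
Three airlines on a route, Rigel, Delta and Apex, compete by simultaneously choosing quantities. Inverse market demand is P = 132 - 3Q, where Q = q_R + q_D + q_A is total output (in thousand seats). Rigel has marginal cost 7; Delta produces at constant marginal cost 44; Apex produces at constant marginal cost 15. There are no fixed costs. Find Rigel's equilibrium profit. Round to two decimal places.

602.08

Rigel's profit: π_R = (132 - 3Q)q_R - (7q_R). Setting ∂π_R/∂q_R = 0: 125 - 6q_R - 3(q_D + q_A) = 0.
Delta's profit: π_D = (132 - 3Q)q_D - (44q_D). Setting ∂π_D/∂q_D = 0: 88 - 6q_D - 3(q_R + q_A) = 0.
Apex's profit: π_A = (132 - 3Q)q_A - (15q_A). Setting ∂π_A/∂q_A = 0: 117 - 6q_A - 3(q_R + q_D) = 0.
Adding the 3 first-order conditions: 330 − 12Q = 0, so Q = 55/2.
Back-substituting: q_R = (125 − 165/2)/3 = 85/6, q_D = (88 − 165/2)/3 = 11/6, q_A = (117 − 165/2)/3 = 23/2.
Price P = 132 - 3·(55/2) = 99/2.
Rigel's profit: (99/2 - 7)·(85/6) = 602.0833.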